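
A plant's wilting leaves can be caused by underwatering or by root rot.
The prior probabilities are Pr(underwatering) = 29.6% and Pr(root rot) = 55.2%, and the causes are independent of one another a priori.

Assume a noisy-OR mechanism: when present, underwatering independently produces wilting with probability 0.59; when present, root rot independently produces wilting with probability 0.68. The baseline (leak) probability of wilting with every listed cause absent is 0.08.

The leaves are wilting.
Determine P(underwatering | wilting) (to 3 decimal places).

P(underwatering | wilting) ≈ 0.430

Under noisy-OR, P(wilting | causes) = 1 − (1−0.08)·∏(1−qᵢ) over the active causes.
Weight on underwatering=true, given the evidence: 0.082588 + 0.143670 = 0.226258
Normalizer over all consistent configurations: 0.08·0.704·0.448 + 0.7056·0.704·0.552 + 0.6228·0.296·0.448 + 0.879296·0.296·0.552 = 0.525691
P(underwatering | wilting) = 0.226258/0.525691 ≈ 0.430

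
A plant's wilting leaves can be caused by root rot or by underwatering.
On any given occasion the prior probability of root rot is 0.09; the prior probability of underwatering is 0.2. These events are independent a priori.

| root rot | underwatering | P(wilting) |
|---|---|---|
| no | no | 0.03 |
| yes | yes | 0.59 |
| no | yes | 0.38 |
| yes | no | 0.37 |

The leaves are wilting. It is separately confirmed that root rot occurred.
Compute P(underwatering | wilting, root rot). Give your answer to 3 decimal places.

P(underwatering | wilting, root rot) ≈ 0.285

Numerator (weight on configurations with underwatering): 0.59*0.2 = 0.118000
Normalizer over all consistent configurations: 0.37*0.8 + 0.59*0.2 = 0.414000
P(underwatering | wilting, root rot) = 0.118000/0.414000 ≈ 0.285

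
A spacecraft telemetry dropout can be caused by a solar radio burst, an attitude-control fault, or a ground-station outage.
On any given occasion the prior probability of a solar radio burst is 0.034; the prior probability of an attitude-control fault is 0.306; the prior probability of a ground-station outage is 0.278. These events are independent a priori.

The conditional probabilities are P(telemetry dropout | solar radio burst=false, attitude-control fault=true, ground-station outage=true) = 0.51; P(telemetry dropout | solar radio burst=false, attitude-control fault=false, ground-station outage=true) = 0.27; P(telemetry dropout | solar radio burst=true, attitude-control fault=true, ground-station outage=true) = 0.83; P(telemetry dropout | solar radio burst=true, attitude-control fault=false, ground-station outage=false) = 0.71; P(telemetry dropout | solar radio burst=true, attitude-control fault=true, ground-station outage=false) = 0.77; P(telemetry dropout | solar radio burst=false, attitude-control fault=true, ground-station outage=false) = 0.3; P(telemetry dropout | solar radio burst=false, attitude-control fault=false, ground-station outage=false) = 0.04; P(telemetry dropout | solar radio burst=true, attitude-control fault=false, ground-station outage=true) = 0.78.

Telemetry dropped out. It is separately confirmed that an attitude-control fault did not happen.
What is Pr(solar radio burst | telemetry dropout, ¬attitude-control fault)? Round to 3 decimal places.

Pr(solar radio burst | telemetry dropout, ¬attitude-control fault) ≈ 0.198

Enumerate the 4 (solar radio burst, ground-station outage) configurations and weight by the priors:
  P(telemetry dropout | ¬attitude-control fault) = 0.04×0.966×0.722 + 0.27×0.966×0.278 + 0.71×0.034×0.722 + 0.78×0.034×0.278
        = 0.027898 + 0.072508 + 0.017429 + 0.007373 = 0.125208
The terms with solar radio burst present sum to 0.024802, so
  P(solar radio burst | telemetry dropout, ¬attitude-control fault) = 0.024802 / 0.125208 ≈ 0.198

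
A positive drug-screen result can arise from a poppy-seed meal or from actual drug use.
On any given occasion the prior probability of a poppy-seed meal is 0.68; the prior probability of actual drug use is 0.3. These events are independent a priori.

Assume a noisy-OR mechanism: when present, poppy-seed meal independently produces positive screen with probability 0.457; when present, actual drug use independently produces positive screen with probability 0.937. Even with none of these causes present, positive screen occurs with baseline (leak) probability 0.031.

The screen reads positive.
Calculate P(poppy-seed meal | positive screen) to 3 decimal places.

P(poppy-seed meal | positive screen) ≈ 0.813

Under noisy-OR, P(positive screen | causes) = 1 − (1−0.031)·∏(1−qᵢ) over the active causes.
P(positive screen) = 0.031*0.32*0.7 + 0.938953*0.32*0.3 + 0.473833*0.68*0.7 + 0.966851*0.68*0.3 = 0.006944 + 0.090139 + 0.225545 + 0.197238 = 0.519866
The poppy-seed meal-present share is 0.225545 + 0.197238 = 0.422783.
Hence the posterior is 0.422783/0.519866 ≈ 0.813.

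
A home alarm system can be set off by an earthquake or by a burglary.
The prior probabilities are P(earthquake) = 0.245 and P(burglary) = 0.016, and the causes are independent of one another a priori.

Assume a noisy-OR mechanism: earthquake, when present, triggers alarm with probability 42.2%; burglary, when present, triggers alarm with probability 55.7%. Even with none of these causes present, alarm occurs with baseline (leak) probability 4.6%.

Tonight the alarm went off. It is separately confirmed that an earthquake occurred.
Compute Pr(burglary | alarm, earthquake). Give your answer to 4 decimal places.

Pr(burglary | alarm, earthquake) ≈ 0.0267

Under noisy-OR, P(alarm | causes) = 1 − (1−0.046)·∏(1−qᵢ) over the active causes.
P(alarm | earthquake) = 0.448588·0.984 + 0.755724·0.016 = 0.441411 + 0.012092 = 0.453503
Restricting to configurations with burglary present: 0.755724·0.016 = 0.012092.
So P(burglary | alarm, earthquake) = 0.012092/0.453503 ≈ 0.0267.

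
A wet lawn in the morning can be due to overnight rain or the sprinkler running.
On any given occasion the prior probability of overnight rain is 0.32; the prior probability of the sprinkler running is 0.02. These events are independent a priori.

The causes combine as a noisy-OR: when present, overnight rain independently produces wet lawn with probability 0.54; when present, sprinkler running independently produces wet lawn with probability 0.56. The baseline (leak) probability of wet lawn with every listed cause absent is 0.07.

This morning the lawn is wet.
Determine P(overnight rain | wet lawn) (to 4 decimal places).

Under noisy-OR, P(wet lawn | causes) = 1 − (1−0.07)·∏(1−qᵢ) over the active causes.
P(wet lawn) = 0.07*0.68*0.98 + 0.5908*0.68*0.02 + 0.5722*0.32*0.98 + 0.811768*0.32*0.02 = 0.046648 + 0.008035 + 0.179442 + 0.005195 = 0.239320
Of this, 0.184637 comes from 0.179442 + 0.005195 (the overnight rain=true cases).
So P(overnight rain | wet lawn) = 0.184637/0.239320 ≈ 0.7715.

P(overnight rain | wet lawn) ≈ 0.7715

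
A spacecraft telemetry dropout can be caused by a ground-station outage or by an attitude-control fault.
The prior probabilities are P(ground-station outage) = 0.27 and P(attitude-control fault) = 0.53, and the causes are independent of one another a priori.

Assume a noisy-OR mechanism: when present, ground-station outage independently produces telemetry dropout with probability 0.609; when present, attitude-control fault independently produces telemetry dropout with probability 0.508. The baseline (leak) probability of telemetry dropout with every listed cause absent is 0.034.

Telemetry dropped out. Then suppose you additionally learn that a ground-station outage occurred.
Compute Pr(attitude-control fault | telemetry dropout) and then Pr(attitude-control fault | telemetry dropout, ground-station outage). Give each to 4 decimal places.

Under noisy-OR, P(telemetry dropout | causes) = 1 − (1−0.034)·∏(1−qᵢ) over the active causes.
Numerator (weight on configurations with attitude-control fault): 0.203017 + 0.116508 = 0.319525
Denominator P(telemetry dropout): 0.034*0.73*0.47 + 0.524728*0.73*0.53 + 0.622294*0.27*0.47 + 0.814169*0.27*0.53 = 0.410159
Posterior = 0.319525 / 0.410159 ≈ 0.7790

With the extra evidence:
For the numerator, keep only attitude-control fault=true terms: 0.814169×0.53 = 0.431510
The normalizing constant is 0.622294×0.47 + 0.814169×0.53 = 0.723988
P(attitude-control fault | telemetry dropout, ground-station outage) = 0.431510/0.723988 ≈ 0.5960

Pr(attitude-control fault | telemetry dropout) ≈ 0.7790; Pr(attitude-control fault | telemetry dropout, ground-station outage) ≈ 0.5960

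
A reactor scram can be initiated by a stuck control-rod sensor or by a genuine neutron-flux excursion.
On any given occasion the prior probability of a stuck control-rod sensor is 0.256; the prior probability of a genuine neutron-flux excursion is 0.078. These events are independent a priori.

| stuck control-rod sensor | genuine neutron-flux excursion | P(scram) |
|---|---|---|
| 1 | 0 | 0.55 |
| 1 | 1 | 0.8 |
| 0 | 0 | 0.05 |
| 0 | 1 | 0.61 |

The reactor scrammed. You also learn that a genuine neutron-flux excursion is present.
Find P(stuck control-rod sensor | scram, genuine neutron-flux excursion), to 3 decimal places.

P(stuck control-rod sensor | scram, genuine neutron-flux excursion) ≈ 0.311

Numerator (weight on configurations with stuck control-rod sensor): 0.8×0.256 = 0.204800
Denominator P(scram | genuine neutron-flux excursion): 0.61×0.744 + 0.8×0.256 = 0.658640
Posterior = 0.204800 / 0.658640 ≈ 0.311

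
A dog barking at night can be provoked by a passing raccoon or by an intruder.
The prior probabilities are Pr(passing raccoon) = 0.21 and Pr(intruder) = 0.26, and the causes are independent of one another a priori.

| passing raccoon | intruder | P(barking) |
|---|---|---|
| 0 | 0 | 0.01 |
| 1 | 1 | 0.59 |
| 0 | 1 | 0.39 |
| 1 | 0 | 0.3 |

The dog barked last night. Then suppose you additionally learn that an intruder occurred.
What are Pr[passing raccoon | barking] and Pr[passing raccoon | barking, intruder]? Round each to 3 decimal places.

Pr[passing raccoon | barking] ≈ 0.478; Pr[passing raccoon | barking, intruder] ≈ 0.287

P(barking) = 0.01×0.79×0.74 + 0.39×0.79×0.26 + 0.3×0.21×0.74 + 0.59×0.21×0.26 = 0.005846 + 0.080106 + 0.046620 + 0.032214 = 0.164786
Restricting to configurations with passing raccoon present: 0.046620 + 0.032214 = 0.078834.
So P(passing raccoon | barking) = 0.078834/0.164786 ≈ 0.478.

Now condition on the additional information:
Sum P(barking|·) weighted by the priors over both values of passing raccoon:
  P(barking | intruder) = 0.39·0.79 + 0.59·0.21
        = 0.308100 + 0.123900 = 0.432000
The terms with passing raccoon present sum to 0.123900, so
  P(passing raccoon | barking, intruder) = 0.123900 / 0.432000 ≈ 0.287
Conditioning on intruder lowers the posterior on passing raccoon: the classic explaining-away effect in a common-effect structure.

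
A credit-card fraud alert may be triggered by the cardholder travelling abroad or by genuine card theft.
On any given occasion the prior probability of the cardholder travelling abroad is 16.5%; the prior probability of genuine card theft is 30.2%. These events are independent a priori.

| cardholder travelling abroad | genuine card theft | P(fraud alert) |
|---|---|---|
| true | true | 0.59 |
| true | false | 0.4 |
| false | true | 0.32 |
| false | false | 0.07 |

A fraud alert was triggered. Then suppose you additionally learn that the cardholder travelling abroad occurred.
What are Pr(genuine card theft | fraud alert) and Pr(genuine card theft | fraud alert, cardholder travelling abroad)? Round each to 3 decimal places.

Pr(genuine card theft | fraud alert) ≈ 0.559; Pr(genuine card theft | fraud alert, cardholder travelling abroad) ≈ 0.390

Numerator (weight on configurations with genuine card theft): 0.080694 + 0.029400 = 0.110094
The normalizing constant is 0.07×0.835×0.698 + 0.32×0.835×0.302 + 0.4×0.165×0.698 + 0.59×0.165×0.302 = 0.196960
Posterior = 0.110094 / 0.196960 ≈ 0.559

Now condition on the additional information:
P(fraud alert | cardholder travelling abroad) = 0.4*0.698 + 0.59*0.302 = 0.279200 + 0.178180 = 0.457380
The genuine card theft-present share is 0.59*0.302 = 0.178180.
Hence the posterior is 0.178180/0.457380 ≈ 0.390.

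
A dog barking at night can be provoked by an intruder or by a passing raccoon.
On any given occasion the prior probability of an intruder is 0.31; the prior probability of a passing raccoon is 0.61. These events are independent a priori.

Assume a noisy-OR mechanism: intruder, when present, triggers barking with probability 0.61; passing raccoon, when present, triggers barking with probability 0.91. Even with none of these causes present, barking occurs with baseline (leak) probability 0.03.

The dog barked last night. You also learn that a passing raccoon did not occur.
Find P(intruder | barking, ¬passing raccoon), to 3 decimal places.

Under noisy-OR, P(barking | causes) = 1 − (1−0.03)·∏(1−qᵢ) over the active causes.
Weight on intruder=true, given the evidence: 0.6217*0.31 = 0.192727
Denominator P(barking | ¬passing raccoon): 0.03*0.69 + 0.6217*0.31 = 0.213427
P(intruder | barking, ¬passing raccoon) = 0.192727/0.213427 ≈ 0.903

P(intruder | barking, ¬passing raccoon) ≈ 0.903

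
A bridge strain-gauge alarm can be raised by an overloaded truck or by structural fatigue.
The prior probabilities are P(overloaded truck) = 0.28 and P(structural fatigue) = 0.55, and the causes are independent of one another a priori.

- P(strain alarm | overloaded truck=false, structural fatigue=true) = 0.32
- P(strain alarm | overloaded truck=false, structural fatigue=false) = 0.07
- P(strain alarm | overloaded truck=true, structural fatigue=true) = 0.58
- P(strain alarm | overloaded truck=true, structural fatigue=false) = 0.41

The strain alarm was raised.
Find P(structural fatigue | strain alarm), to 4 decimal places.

P(structural fatigue | strain alarm) ≈ 0.7440

Sum P(strain alarm|·) weighted by the priors over the 4 (overloaded truck, structural fatigue) configurations:
  P(strain alarm) = 0.07*0.72*0.45 + 0.32*0.72*0.55 + 0.41*0.28*0.45 + 0.58*0.28*0.55
        = 0.022680 + 0.126720 + 0.051660 + 0.089320 = 0.290380
Keeping only the structural fatigue-present terms gives 0.216040, so
  P(structural fatigue | strain alarm) = 0.216040 / 0.290380 ≈ 0.7440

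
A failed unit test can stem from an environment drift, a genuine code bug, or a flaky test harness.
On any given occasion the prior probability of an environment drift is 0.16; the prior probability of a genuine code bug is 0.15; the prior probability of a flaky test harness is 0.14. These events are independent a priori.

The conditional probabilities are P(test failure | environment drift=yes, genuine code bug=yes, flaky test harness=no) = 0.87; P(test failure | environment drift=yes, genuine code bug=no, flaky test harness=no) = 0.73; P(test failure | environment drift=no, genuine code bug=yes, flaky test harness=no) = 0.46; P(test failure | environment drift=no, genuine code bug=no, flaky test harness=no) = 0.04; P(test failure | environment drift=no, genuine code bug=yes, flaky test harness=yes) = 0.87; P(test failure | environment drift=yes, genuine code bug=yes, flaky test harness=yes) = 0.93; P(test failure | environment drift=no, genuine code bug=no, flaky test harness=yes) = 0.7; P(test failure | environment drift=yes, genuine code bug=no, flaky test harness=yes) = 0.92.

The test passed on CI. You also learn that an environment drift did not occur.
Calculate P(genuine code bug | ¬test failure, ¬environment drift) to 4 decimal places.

P(genuine code bug | ¬test failure, ¬environment drift) ≈ 0.0894

Numerator (weight on configurations with genuine code bug): 0.069660 + 0.002730 = 0.072390
The normalizing constant is 0.96×0.85×0.86 + 0.3×0.85×0.14 + 0.54×0.15×0.86 + 0.13×0.15×0.14 = 0.809850
P(genuine code bug | ¬test failure, ¬environment drift) = 0.072390/0.809850 ≈ 0.0894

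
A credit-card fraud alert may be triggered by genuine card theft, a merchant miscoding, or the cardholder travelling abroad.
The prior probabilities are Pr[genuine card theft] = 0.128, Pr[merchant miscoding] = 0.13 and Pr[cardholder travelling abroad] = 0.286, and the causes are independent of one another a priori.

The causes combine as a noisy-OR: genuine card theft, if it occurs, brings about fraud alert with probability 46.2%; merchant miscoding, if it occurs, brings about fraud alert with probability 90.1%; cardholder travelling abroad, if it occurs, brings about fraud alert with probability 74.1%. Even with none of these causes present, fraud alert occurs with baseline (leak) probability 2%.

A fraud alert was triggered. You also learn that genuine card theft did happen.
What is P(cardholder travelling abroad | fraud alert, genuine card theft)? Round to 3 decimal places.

Under noisy-OR, P(fraud alert | causes) = 1 − (1−0.02)·∏(1−qᵢ) over the active causes.
P(fraud alert | genuine card theft) = 0.47276*0.87*0.714 + 0.863445*0.87*0.286 + 0.947803*0.13*0.714 + 0.986481*0.13*0.286 = 0.293669 + 0.214842 + 0.087975 + 0.036677 = 0.633163
Restricting to configurations with cardholder travelling abroad present: 0.214842 + 0.036677 = 0.251519.
Hence the posterior is 0.251519/0.633163 ≈ 0.397.

P(cardholder travelling abroad | fraud alert, genuine card theft) ≈ 0.397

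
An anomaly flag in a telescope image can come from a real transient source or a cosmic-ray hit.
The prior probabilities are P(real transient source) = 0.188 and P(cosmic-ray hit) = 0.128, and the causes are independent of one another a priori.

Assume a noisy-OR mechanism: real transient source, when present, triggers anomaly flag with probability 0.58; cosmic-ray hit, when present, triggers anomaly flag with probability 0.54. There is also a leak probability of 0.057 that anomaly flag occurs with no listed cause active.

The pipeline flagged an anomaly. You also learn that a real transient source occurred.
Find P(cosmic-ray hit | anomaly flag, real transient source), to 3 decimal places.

Under noisy-OR, P(anomaly flag | causes) = 1 − (1−0.057)·∏(1−qᵢ) over the active causes.
Numerator (weight on configurations with cosmic-ray hit): 0.817812·0.128 = 0.104680
Normalizer over all consistent configurations: 0.60394·0.872 + 0.817812·0.128 = 0.631316
Posterior = 0.104680 / 0.631316 ≈ 0.166

P(cosmic-ray hit | anomaly flag, real transient source) ≈ 0.166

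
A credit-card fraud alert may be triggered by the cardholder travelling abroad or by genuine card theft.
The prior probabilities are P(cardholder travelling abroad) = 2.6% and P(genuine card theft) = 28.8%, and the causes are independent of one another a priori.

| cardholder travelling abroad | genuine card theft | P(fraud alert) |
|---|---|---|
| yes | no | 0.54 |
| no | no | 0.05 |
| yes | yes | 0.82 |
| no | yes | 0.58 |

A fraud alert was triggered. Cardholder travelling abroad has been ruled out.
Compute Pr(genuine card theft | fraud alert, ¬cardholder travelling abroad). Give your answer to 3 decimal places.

Pr(genuine card theft | fraud alert, ¬cardholder travelling abroad) ≈ 0.824

Enumerate both values of genuine card theft and weight by the priors:
  P(fraud alert | ¬cardholder travelling abroad) = 0.05·0.712 + 0.58·0.288
        = 0.035600 + 0.167040 = 0.202640
Configurations with genuine card theft contribute 0.167040, so
  P(genuine card theft | fraud alert, ¬cardholder travelling abroad) = 0.167040 / 0.202640 ≈ 0.824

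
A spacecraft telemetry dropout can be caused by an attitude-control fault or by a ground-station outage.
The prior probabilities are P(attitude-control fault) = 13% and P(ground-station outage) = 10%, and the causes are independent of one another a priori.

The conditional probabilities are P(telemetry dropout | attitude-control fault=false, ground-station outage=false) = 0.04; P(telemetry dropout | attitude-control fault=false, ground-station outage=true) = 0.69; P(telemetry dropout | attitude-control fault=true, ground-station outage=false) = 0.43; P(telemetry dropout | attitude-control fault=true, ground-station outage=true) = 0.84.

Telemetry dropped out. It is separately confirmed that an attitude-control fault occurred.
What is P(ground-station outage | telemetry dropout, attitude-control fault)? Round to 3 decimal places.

P(ground-station outage | telemetry dropout, attitude-control fault) ≈ 0.178

Sum P(telemetry dropout|·) weighted by the priors over both values of ground-station outage:
  P(telemetry dropout | attitude-control fault) = 0.43·0.9 + 0.84·0.1
        = 0.387000 + 0.084000 = 0.471000
The terms with ground-station outage present sum to 0.084000, so
  P(ground-station outage | telemetry dropout, attitude-control fault) = 0.084000 / 0.471000 ≈ 0.178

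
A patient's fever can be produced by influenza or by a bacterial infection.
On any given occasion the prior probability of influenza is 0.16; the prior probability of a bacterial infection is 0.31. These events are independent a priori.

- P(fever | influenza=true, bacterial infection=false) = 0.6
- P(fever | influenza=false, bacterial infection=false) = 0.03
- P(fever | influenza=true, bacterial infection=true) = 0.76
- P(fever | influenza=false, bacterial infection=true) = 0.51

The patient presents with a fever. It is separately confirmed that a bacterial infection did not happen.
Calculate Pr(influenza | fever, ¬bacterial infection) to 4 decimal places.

Pr(influenza | fever, ¬bacterial infection) ≈ 0.7921

By total probability over both values of influenza:
  P(fever | ¬bacterial infection) = 0.03*0.84 + 0.6*0.16
        = 0.025200 + 0.096000 = 0.121200
Configurations with influenza contribute 0.096000, so
  P(influenza | fever, ¬bacterial infection) = 0.096000 / 0.121200 ≈ 0.7921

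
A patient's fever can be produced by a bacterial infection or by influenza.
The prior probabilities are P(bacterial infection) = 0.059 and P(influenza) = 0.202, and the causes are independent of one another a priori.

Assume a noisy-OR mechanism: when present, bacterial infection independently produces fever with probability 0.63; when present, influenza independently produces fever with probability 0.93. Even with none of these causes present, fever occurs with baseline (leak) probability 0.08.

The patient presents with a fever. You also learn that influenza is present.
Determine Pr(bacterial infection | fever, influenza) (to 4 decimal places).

Under noisy-OR, P(fever | causes) = 1 − (1−0.08)·∏(1−qᵢ) over the active causes.
Sum P(fever|·) weighted by the priors over both values of bacterial infection:
  P(fever | influenza) = 0.9356·0.941 + 0.976172·0.059
        = 0.880400 + 0.057594 = 0.937994
Keeping only the bacterial infection-present terms gives 0.057594, so
  P(bacterial infection | fever, influenza) = 0.057594 / 0.937994 ≈ 0.0614

Pr(bacterial infection | fever, influenza) ≈ 0.0614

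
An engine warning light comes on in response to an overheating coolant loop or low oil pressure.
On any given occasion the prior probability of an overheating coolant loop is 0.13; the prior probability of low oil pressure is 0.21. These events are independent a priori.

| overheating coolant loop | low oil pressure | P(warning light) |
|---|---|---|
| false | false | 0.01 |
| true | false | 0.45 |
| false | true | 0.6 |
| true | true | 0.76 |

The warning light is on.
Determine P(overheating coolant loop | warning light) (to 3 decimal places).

P(warning light) = 0.01·0.87·0.79 + 0.6·0.87·0.21 + 0.45·0.13·0.79 + 0.76·0.13·0.21 = 0.006873 + 0.109620 + 0.046215 + 0.020748 = 0.183456
The overheating coolant loop-present share is 0.046215 + 0.020748 = 0.066963.
P(overheating coolant loop | warning light) = 0.066963 / 0.183456 ≈ 0.365

P(overheating coolant loop | warning light) ≈ 0.365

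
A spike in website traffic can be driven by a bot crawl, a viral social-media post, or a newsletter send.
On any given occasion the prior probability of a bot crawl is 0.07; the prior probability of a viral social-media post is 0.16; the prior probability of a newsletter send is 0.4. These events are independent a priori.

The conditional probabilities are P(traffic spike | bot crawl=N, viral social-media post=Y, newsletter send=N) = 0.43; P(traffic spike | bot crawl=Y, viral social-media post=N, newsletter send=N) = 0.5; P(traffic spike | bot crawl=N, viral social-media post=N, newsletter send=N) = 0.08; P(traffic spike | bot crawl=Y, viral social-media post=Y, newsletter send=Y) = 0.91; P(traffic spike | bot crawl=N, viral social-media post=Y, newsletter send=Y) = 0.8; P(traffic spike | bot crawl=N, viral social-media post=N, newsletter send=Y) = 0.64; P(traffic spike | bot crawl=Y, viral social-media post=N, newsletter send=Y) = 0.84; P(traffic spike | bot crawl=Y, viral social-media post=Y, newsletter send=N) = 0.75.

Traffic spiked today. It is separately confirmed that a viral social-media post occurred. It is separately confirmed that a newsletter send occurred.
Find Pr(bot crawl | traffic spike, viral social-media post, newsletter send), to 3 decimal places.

Pr(bot crawl | traffic spike, viral social-media post, newsletter send) ≈ 0.079

P(traffic spike | viral social-media post, newsletter send) = 0.8×0.93 + 0.91×0.07 = 0.744000 + 0.063700 = 0.807700
Restricting to configurations with bot crawl present: 0.91×0.07 = 0.063700.
So P(bot crawl | traffic spike, viral social-media post, newsletter send) = 0.063700/0.807700 ≈ 0.079.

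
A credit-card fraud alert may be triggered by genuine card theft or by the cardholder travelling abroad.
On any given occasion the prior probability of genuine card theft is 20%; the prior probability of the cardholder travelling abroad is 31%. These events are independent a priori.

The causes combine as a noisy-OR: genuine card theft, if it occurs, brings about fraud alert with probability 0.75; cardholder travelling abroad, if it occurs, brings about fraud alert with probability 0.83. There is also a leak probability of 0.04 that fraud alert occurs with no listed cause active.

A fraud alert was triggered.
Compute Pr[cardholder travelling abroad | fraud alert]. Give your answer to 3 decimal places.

Pr[cardholder travelling abroad | fraud alert] ≈ 0.678

Under noisy-OR, P(fraud alert | causes) = 1 − (1−0.04)·∏(1−qᵢ) over the active causes.
P(fraud alert) = 0.04*0.8*0.69 + 0.8368*0.8*0.31 + 0.76*0.2*0.69 + 0.9592*0.2*0.31 = 0.022080 + 0.207526 + 0.104880 + 0.059470 = 0.393956
Of this, 0.266996 comes from 0.207526 + 0.059470 (the cardholder travelling abroad=true cases).
P(cardholder travelling abroad | fraud alert) = 0.266996 / 0.393956 ≈ 0.678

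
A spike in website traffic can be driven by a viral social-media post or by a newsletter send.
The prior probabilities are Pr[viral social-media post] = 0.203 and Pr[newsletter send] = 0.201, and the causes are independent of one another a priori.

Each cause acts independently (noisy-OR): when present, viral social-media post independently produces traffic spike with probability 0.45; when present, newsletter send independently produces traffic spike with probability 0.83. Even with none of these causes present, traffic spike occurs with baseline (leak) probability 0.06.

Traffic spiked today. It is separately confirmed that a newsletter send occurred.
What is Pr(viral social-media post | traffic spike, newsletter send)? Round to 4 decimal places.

Under noisy-OR, P(traffic spike | causes) = 1 − (1−0.06)·∏(1−qᵢ) over the active causes.
P(traffic spike | newsletter send) = 0.8402×0.797 + 0.91211×0.203 = 0.669639 + 0.185158 = 0.854797
Of this, 0.185158 comes from 0.91211×0.203 (the viral social-media post=true cases).
So P(viral social-media post | traffic spike, newsletter send) = 0.185158/0.854797 ≈ 0.2166.

Pr(viral social-media post | traffic spike, newsletter send) ≈ 0.2166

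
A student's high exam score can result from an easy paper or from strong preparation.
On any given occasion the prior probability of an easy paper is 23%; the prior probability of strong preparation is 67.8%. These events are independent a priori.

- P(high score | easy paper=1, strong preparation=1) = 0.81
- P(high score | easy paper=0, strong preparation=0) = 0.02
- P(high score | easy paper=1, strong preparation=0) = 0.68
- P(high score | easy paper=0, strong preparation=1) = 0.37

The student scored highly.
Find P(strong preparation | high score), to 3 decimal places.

P(strong preparation | high score) ≈ 0.852

By total probability over the 4 (easy paper, strong preparation) configurations:
  P(high score) = 0.02·0.77·0.322 + 0.37·0.77·0.678 + 0.68·0.23·0.322 + 0.81·0.23·0.678
        = 0.004959 + 0.193162 + 0.050361 + 0.126311 = 0.374793
Keeping only the strong preparation-present terms gives 0.319473, so
  P(strong preparation | high score) = 0.319473 / 0.374793 ≈ 0.852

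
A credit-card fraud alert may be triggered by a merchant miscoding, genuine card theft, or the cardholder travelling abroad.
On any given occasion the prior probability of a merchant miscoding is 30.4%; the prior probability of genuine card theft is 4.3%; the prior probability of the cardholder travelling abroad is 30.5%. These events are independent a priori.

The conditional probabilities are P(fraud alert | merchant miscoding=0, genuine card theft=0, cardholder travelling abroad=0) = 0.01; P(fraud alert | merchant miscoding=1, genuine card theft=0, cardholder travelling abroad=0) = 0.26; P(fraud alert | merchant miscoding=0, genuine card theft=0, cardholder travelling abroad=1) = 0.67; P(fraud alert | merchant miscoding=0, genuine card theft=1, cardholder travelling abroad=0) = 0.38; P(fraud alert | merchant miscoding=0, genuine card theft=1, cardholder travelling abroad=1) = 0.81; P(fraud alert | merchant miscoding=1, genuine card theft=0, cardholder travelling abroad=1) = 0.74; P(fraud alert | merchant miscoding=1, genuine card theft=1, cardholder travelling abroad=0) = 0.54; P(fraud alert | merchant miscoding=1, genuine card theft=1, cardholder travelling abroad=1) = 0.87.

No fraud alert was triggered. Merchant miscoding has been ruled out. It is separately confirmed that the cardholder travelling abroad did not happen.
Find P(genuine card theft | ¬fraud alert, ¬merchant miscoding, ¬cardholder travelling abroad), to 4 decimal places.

Sum P(¬fraud alert|·) weighted by the priors over both values of genuine card theft:
  P(¬fraud alert | ¬merchant miscoding, ¬cardholder travelling abroad) = 0.99×0.957 + 0.62×0.043
        = 0.947430 + 0.026660 = 0.974090
The terms with genuine card theft present sum to 0.026660, so
  P(genuine card theft | ¬fraud alert, ¬merchant miscoding, ¬cardholder travelling abroad) = 0.026660 / 0.974090 ≈ 0.0274

P(genuine card theft | ¬fraud alert, ¬merchant miscoding, ¬cardholder travelling abroad) ≈ 0.0274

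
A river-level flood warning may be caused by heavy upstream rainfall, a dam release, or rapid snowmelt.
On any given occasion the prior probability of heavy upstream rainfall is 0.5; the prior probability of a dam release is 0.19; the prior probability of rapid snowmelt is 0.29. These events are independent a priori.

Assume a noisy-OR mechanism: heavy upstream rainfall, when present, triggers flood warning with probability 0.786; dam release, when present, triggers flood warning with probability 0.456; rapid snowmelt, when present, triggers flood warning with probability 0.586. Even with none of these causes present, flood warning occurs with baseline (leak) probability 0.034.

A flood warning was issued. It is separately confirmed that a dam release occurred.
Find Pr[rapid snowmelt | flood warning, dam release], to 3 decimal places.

Under noisy-OR, P(flood warning | causes) = 1 − (1−0.034)·∏(1−qᵢ) over the active causes.
Sum P(flood warning|·) weighted by the priors over the 4 (heavy upstream rainfall, rapid snowmelt) configurations:
  P(flood warning | dam release) = 0.474496×0.5×0.71 + 0.782441×0.5×0.29 + 0.887542×0.5×0.71 + 0.953442×0.5×0.29
        = 0.168446 + 0.113454 + 0.315077 + 0.138249 = 0.735226
The terms with rapid snowmelt present sum to 0.251703, so
  P(rapid snowmelt | flood warning, dam release) = 0.251703 / 0.735226 ≈ 0.342

Pr[rapid snowmelt | flood warning, dam release] ≈ 0.342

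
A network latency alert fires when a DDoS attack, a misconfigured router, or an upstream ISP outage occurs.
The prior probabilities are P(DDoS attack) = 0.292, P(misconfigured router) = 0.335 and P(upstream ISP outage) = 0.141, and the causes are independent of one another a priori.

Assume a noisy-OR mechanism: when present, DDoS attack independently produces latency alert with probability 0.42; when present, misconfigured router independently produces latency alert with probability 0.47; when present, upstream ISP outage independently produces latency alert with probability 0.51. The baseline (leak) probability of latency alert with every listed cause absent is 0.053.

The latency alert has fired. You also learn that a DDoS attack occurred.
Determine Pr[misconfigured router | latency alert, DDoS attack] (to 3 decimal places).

Pr[misconfigured router | latency alert, DDoS attack] ≈ 0.429

Under noisy-OR, P(latency alert | causes) = 1 − (1−0.053)·∏(1−qᵢ) over the active causes.
By total probability over the 4 (misconfigured router, upstream ISP outage) configurations:
  P(latency alert | DDoS attack) = 0.45074·0.665·0.859 + 0.730863·0.665·0.141 + 0.708892·0.335·0.859 + 0.857357·0.335·0.141
        = 0.257478 + 0.068529 + 0.203994 + 0.040497 = 0.570498
Configurations with misconfigured router contribute 0.244491, so
  P(misconfigured router | latency alert, DDoS attack) = 0.244491 / 0.570498 ≈ 0.429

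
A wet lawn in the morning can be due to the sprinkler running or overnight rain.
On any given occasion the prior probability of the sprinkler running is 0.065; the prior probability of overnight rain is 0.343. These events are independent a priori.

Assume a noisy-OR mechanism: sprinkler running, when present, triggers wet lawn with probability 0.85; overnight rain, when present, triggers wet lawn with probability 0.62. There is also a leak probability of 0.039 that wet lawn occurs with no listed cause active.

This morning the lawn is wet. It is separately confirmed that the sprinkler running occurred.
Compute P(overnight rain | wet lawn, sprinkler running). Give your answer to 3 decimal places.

Under noisy-OR, P(wet lawn | causes) = 1 − (1−0.039)·∏(1−qᵢ) over the active causes.
By total probability over both values of overnight rain:
  P(wet lawn | sprinkler running) = 0.85585*0.657 + 0.945223*0.343
        = 0.562293 + 0.324211 = 0.886504
Keeping only the overnight rain-present terms gives 0.324211, so
  P(overnight rain | wet lawn, sprinkler running) = 0.324211 / 0.886504 ≈ 0.366

P(overnight rain | wet lawn, sprinkler running) ≈ 0.366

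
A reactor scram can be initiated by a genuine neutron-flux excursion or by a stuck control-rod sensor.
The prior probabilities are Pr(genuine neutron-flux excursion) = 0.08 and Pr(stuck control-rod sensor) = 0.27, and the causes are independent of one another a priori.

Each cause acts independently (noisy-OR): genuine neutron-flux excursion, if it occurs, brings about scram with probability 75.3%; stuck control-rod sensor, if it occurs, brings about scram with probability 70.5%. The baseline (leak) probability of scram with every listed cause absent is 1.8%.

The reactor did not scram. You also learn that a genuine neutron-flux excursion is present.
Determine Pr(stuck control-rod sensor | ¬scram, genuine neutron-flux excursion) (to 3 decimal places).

Pr(stuck control-rod sensor | ¬scram, genuine neutron-flux excursion) ≈ 0.098

Under noisy-OR, P(scram | causes) = 1 − (1−0.018)·∏(1−qᵢ) over the active causes.
P(¬scram | genuine neutron-flux excursion) = 0.242554*0.73 + 0.071553*0.27 = 0.177064 + 0.019319 = 0.196383
The stuck control-rod sensor-present share is 0.071553*0.27 = 0.019319.
So P(stuck control-rod sensor | ¬scram, genuine neutron-flux excursion) = 0.019319/0.196383 ≈ 0.098.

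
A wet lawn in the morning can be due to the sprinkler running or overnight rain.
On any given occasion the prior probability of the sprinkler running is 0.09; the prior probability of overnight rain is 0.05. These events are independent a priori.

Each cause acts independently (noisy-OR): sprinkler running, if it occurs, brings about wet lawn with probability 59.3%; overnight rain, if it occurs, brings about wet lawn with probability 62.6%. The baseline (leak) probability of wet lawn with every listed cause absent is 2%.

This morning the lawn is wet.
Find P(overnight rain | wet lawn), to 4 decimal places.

P(overnight rain | wet lawn) ≈ 0.3222

Under noisy-OR, P(wet lawn | causes) = 1 − (1−0.02)·∏(1−qᵢ) over the active causes.
P(wet lawn) = 0.02·0.91·0.95 + 0.63348·0.91·0.05 + 0.60114·0.09·0.95 + 0.850826·0.09·0.05 = 0.017290 + 0.028823 + 0.051397 + 0.003829 = 0.101339
Of this, 0.032652 comes from 0.028823 + 0.003829 (the overnight rain=true cases).
So P(overnight rain | wet lawn) = 0.032652/0.101339 ≈ 0.3222.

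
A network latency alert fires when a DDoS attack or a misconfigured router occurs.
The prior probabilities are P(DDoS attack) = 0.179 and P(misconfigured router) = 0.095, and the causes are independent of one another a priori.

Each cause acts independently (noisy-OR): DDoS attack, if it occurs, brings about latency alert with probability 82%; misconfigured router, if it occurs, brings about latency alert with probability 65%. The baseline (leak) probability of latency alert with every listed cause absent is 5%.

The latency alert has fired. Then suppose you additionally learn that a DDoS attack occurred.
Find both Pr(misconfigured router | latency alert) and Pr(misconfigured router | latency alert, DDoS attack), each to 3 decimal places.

Under noisy-OR, P(latency alert | causes) = 1 − (1−0.05)·∏(1−qᵢ) over the active causes.
P(latency alert) = 0.05*0.821*0.905 + 0.6675*0.821*0.095 + 0.829*0.179*0.905 + 0.94015*0.179*0.095 = 0.037150 + 0.052062 + 0.134294 + 0.015987 = 0.239493
Of this, 0.068049 comes from 0.052062 + 0.015987 (the misconfigured router=true cases).
So P(misconfigured router | latency alert) = 0.068049/0.239493 ≈ 0.284.

With the extra evidence:
P(latency alert | DDoS attack) = 0.829·0.905 + 0.94015·0.095 = 0.750245 + 0.089314 = 0.839559
Of this, 0.089314 comes from 0.94015·0.095 (the misconfigured router=true cases).
So P(misconfigured router | latency alert, DDoS attack) = 0.089314/0.839559 ≈ 0.106.
This is intercausal reasoning (explaining away): once DDoS attack accounts for the latency alert, misconfigured router becomes less likely.

Pr(misconfigured router | latency alert) ≈ 0.284; Pr(misconfigured router | latency alert, DDoS attack) ≈ 0.106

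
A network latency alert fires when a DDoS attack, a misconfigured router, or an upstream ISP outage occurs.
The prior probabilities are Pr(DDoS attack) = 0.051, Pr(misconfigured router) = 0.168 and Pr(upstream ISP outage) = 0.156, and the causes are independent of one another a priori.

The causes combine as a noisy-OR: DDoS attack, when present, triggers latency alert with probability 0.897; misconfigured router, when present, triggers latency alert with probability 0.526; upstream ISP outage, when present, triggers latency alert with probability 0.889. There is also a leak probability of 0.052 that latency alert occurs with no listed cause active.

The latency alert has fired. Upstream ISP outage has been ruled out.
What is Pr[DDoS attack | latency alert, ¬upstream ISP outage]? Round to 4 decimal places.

Under noisy-OR, P(latency alert | causes) = 1 − (1−0.052)·∏(1−qᵢ) over the active causes.
P(latency alert | ¬upstream ISP outage) = 0.052×0.949×0.832 + 0.550648×0.949×0.168 + 0.902356×0.051×0.832 + 0.953717×0.051×0.168 = 0.041058 + 0.087791 + 0.038289 + 0.008171 = 0.175309
Restricting to configurations with DDoS attack present: 0.038289 + 0.008171 = 0.046460.
Hence the posterior is 0.046460/0.175309 ≈ 0.2650.

Pr[DDoS attack | latency alert, ¬upstream ISP outage] ≈ 0.2650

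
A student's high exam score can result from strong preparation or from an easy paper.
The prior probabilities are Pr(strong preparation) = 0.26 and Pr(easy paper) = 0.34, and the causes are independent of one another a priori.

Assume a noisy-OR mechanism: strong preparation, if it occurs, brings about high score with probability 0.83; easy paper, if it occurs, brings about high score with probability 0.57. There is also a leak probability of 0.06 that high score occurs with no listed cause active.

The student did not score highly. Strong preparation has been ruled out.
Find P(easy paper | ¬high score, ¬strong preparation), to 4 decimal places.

P(easy paper | ¬high score, ¬strong preparation) ≈ 0.1813

Under noisy-OR, P(high score | causes) = 1 − (1−0.06)·∏(1−qᵢ) over the active causes.
Enumerate both values of easy paper and weight by the priors:
  P(¬high score | ¬strong preparation) = 0.94*0.66 + 0.4042*0.34
        = 0.620400 + 0.137428 = 0.757828
Keeping only the easy paper-present terms gives 0.137428, so
  P(easy paper | ¬high score, ¬strong preparation) = 0.137428 / 0.757828 ≈ 0.1813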